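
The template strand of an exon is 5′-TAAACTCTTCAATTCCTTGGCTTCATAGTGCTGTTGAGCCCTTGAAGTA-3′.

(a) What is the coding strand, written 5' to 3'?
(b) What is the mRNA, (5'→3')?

(a) 5′-TACTTCAAGGGCTCAACAGCACTATGAAGCCAAGGAATTGAAGAGTTTA-3′
(b) 5'-UACUUCAAGGGCUCAACAGCACUAUGAAGCCAAGGAAUUGAAGAGUUUA-3'

(a) The coding strand is the reverse complement of the template: complement ATTTGAGAAGTTAAGGAACCGAAGTATCACGACAACTCGGGAACTTCAT, then reverse.
(b) mRNA has the coding-strand sequence with T→U.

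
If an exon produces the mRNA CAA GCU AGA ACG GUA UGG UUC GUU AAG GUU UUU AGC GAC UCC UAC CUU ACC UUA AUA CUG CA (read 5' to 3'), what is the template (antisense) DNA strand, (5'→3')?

5′-TGCAGTATTAAGGTAAGGTAGGAGTCGCTAAAAACCTTAACGAACCATACCGTTCTAGCTTG-3′

Replace U with T to get the coding DNA strand: CAAGCTAGAACGGTATGGTTCGTTAAGGTTTTTAGCGACTCCTACCTTACCTTAATACTGCA. The template strand is its reverse complement (complement GTTCGATCTTGCCATACCAAGCAATTCCAAAAATCGCTGAGGATGGAATGGAATTATGACGT, then reverse).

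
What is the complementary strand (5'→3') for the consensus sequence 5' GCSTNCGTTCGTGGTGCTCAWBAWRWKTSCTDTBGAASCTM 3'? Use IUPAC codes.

Standard pairs A↔T, G↔C; ambiguity codes pair R↔Y, M↔K, W↔W, S↔S, B↔V, D↔H, N↔N. Complement (CGSANGCAAGCACCACGAGTWVTWYWMASGAHAVCTTSGAK), then reverse for 5'→3'.

5'-KAGSTTCVAHAGSAMWYWTVWTGAGCACCACGAACGNASGC-3'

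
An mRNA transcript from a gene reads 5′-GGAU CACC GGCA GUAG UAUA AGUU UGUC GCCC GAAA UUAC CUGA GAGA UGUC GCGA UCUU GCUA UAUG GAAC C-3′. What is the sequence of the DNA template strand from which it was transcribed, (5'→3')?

5'-GGTTCCATATAGCAAGATCGCGACATCTCTCAGGTAATTTCGGGCGACAAACTTATACTACTGCCGGTGATCC-3'

Replace U with T to get the coding DNA strand: GGATCACCGGCAGTAGTATAAGTTTGTCGCCCGAAATTACCTGAGAGATGTCGCGATCTTGCTATATGGAACC. The template strand is its reverse complement (complement CCTAGTGGCCGTCATCATATTCAAACAGCGGGCTTTAATGGACTCTCTACAGCGCTAGAACGATATACCTTGG, then reverse).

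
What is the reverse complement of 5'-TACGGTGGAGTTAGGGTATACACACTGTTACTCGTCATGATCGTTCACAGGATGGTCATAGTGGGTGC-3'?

5'-GCACCCACTATGACCATCCTGTGAACGATCATGACGAGTAACAGTGTGTATACCCTAACTCCACCGTA-3'

Reading the sequence 3'→5' and pairing each base (A↔T, G↔C) gives the reverse complement directly.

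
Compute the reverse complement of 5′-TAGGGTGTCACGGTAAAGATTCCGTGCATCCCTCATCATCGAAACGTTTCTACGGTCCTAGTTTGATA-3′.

5′-TATCAAACTAGGACCGTAGAAACGTTTCGATGATGAGGGATGCACGGAATCTTTACCGTGACACCCTA-3′

Reading the sequence 3'→5' and pairing each base (A↔T, G↔C) gives the reverse complement directly.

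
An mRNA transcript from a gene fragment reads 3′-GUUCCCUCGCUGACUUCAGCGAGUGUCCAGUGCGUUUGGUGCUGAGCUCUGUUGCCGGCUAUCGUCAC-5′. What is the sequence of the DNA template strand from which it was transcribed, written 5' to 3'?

Written 5'→3' the mRNA is CACUGCUAUCGGCCGUUGUCUCGAGUCGUGGUUUGCGUGACCUGUGAGCGACUUCAGUCGCUCCCUUG, so the coding DNA strand is CACTGCTATCGGCCGTTGTCTCGAGTCGTGGTTTGCGTGACCTGTGAGCGACTTCAGTCGCTCCCTTG. The template is its reverse complement.

5'-CAAGGGAGCGACTGAAGTCGCTCACAGGTCACGCAAACCACGACTCGAGACAACGGCCGATAGCAGTG-3'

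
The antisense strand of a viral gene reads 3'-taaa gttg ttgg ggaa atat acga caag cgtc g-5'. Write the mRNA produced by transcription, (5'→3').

5'-AUUUCAACAACCCCUUUAUAUGCUGUUCGCAGC-3'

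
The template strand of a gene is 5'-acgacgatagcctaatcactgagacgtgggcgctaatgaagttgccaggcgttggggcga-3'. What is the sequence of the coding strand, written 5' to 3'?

5'-TCGCCCCAACGCCTGGCAACTTCATTAGCGCCCACGTCTCAGTGATTAGGCTATCGTCGT-3'

The coding strand is complementary and antiparallel to the template: take the complement (A↔T, G↔C) and reverse.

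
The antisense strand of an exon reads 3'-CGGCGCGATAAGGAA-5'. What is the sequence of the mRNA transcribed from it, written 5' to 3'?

Reading the template 3'→5' as shown, RNA polymerase pairs each base (A→U, T→A, G↔C) to build mRNA 5'→3' directly.

5'-GCCGCGCUAUUCCUU-3'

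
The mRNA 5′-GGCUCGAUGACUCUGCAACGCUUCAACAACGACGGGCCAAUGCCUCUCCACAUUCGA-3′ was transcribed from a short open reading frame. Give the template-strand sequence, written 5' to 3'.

5′-TCGAATGTGGAGAGGCATTGGCCCGTCGTTGTTGAAGCGTTGCAGAGTCATCGAGCC-3′

Replace U with T to get the coding DNA strand: GGCTCGATGACTCTGCAACGCTTCAACAACGACGGGCCAATGCCTCTCCACATTCGA. The template strand is its reverse complement (complement CCGAGCTACTGAGACGTTGCGAAGTTGTTGCTGCCCGGTTACGGAGAGGTGTAAGCT, then reverse).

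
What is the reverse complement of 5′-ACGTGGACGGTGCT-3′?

Complement each base (A↔T, G↔C): TGCACCTGCCACGA. Then reverse.

5'-AGCACCGTCCACGT-3'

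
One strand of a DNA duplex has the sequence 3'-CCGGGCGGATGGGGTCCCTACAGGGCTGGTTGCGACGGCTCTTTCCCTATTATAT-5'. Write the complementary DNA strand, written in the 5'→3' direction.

The strand is given 3'→5', so its complement runs 5'→3' in the same left-to-right order: pair each base A↔T, G↔C.

5′-GGCCCGCCTACCCCAGGGATGTCCCGACCAACGCTGCCGAGAAAGGGATAATATA-3′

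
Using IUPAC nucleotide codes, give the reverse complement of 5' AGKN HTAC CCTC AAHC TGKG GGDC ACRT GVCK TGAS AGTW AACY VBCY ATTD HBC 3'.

5′-GVDHAATRGVBRGTTWACTSTCAMGBCAYGTGHCCCMCAGDTTGAGGGTADNMCT-3′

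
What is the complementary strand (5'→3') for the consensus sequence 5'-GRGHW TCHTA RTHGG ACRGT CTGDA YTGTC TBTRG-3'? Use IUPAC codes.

5'-CYAVAGACARTHCAGACYGTCCDAYTADGAWDCYC-3'

Standard pairs A↔T, G↔C; ambiguity codes pair R↔Y, W↔W, B↔V, D↔H. Complement (CYCDWAGDATYADCCTGYCAGACHTRACAGAVAYC), then reverse for 5'→3'.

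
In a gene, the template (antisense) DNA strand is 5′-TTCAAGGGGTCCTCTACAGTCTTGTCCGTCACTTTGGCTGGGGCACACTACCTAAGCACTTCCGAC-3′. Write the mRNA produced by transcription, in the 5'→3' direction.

5′-GUCGGAAGUGCUUAGGUAGUGUGCCCCAGCCAAAGUGACGGACAAGACUGUAGAGGACCCCUUGAA-3′

The mRNA has the sequence of the coding strand (reverse complement of the template) with T→U. Reverse complement of TTCAAGGGGTCCTCTACAGTCTTGTCCGTCACTTTGGCTGGGGCACACTACCTAAGCACTTCCGAC is GTCGGAAGTGCTTAGGTAGTGTGCCCCAGCCAAAGTGACGGACAAGACTGTAGAGGACCCCTTGAA; then T→U.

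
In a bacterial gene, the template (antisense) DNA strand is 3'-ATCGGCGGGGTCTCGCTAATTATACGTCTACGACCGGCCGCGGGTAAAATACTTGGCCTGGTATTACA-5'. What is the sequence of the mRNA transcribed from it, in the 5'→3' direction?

5'-UAGCCGCCCCAGAGCGAUUAAUAUGCAGAUGCUGGCCGGCGCCCAUUUUAUGAACCGGACCAUAAUGU-3'

Reading the template 3'→5' as shown, RNA polymerase pairs each base (A→U, T→A, G↔C) to build mRNA 5'→3' directly.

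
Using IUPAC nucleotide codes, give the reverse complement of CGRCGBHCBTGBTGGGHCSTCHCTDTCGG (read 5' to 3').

Standard pairs A↔T, G↔C; ambiguity codes pair R↔Y, S↔S, B↔V, D↔H. Complement (GCYGCVDGVACVACCCDGSAGDGAHAGCC), then reverse for 5'→3'.

5'-CCGAHAGDGASGDCCCAVCAVGDVCGYCG-3'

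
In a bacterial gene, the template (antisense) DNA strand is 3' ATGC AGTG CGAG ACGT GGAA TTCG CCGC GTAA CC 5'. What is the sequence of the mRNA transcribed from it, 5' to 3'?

5'-UACGUCACGCUCUGCACCUUAAGCGGCGCAUUGG-3'

Reading the template 3'→5' as shown, RNA polymerase pairs each base (A→U, T→A, G↔C) to build mRNA 5'→3' directly.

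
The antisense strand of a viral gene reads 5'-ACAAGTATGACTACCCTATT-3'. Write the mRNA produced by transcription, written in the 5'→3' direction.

5'-AAUAGGGUAGUCAUACUUGU-3'

The mRNA has the sequence of the coding strand (reverse complement of the template) with T→U. Reverse complement of ACAAGTATGACTACCCTATT is AATAGGGTAGTCATACTTGT; then T→U.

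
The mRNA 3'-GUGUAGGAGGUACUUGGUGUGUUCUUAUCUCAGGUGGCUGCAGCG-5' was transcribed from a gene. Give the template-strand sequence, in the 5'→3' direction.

5'-CACATCCTCCATGAACCACACAAGAATAGAGTCCACCGACGTCGC-3'

Written 5'→3' the mRNA is GCGACGUCGGUGGACUCUAUUCUUGUGUGGUUCAUGGAGGAUGUG, so the coding DNA strand is GCGACGTCGGTGGACTCTATTCTTGTGTGGTTCATGGAGGATGTG. The template is its reverse complement.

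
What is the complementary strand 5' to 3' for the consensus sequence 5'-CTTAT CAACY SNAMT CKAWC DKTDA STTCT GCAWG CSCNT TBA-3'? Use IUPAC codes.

Standard pairs A↔T, G↔C; ambiguity codes pair Y↔R, M↔K, W↔W, S↔S, B↔V, D↔H, N↔N. Complement (GAATAGTTGRSNTKAGMTWGHMAHTSAAGACGTWCGSGNAAVT), then reverse for 5'→3'.

5′-TVAANGSGCWTGCAGAASTHAMHGWTMGAKTNSRGTTGATAAG-3′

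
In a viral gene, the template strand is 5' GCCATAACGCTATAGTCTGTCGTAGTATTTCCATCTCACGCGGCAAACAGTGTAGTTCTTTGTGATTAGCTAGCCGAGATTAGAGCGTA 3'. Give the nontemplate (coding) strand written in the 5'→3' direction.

The coding strand is complementary and antiparallel to the template: take the complement (A↔T, G↔C) and reverse.

5'-TACGCTCTAATCTCGGCTAGCTAATCACAAAGAACTACACTGTTTGCCGCGTGAGATGGAAATACTACGACAGACTATAGCGTTATGGC-3'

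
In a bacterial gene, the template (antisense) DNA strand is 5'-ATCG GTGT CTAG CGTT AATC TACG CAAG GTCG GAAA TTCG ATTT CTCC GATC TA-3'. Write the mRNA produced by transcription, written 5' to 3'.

RNA polymerase reads the template 3'→5' and synthesizes mRNA 5'→3' by base-pairing (A→U, T→A, G↔C). The complement of the template is TAGCCACAGATCGCAATTAGATGCGTTCCAGCCTTTAAGCTAAAGAGGCTAGAT; antiparallel, so 5'→3' the coding strand is TAGATCGGAGAAATCGAATTTCCGACCTTGCGTAGATTAACGCTAGACACCGAT. Replace T with U for the mRNA.

5'-UAGAUCGGAGAAAUCGAAUUUCCGACCUUGCGUAGAUUAACGCUAGACACCGAU-3'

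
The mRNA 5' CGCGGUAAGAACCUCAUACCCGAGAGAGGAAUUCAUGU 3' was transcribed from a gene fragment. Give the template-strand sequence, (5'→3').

Replace U with T to get the coding DNA strand: CGCGGTAAGAACCTCATACCCGAGAGAGGAATTCATGT. The template strand is its reverse complement (complement GCGCCATTCTTGGAGTATGGGCTCTCTCCTTAAGTACA, then reverse).

5'-ACATGAATTCCTCTCTCGGGTATGAGGTTCTTACCGCG-3'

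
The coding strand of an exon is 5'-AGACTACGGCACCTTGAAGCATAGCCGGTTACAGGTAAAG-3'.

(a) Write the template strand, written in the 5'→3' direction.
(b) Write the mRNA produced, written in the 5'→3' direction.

(a) 5'-CTTTACCTGTAACCGGCTATGCTTCAAGGTGCCGTAGTCT-3'
(b) 5'-AGACUACGGCACCUUGAAGCAUAGCCGGUUACAGGUAAAG-3'

(a) The template strand is the reverse complement of the coding strand: complement TCTGATGCCGTGGAACTTCGTATCGGCCAATGTCCATTTC, then reverse.
(b) mRNA matches the coding strand with T→U.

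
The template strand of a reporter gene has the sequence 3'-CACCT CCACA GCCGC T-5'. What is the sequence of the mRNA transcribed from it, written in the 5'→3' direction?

5'-GUGGAGGUGUCGGCGA-3'

Reading the template 3'→5' as shown, RNA polymerase pairs each base (A→U, T→A, G↔C) to build mRNA 5'→3' directly.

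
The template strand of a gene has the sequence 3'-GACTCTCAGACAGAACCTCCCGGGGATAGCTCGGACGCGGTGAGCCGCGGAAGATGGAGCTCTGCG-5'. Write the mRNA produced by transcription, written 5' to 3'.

5'-CUGAGAGUCUGUCUUGGAGGGCCCCUAUCGAGCCUGCGCCACUCGGCGCCUUCUACCUCGAGACGC-3'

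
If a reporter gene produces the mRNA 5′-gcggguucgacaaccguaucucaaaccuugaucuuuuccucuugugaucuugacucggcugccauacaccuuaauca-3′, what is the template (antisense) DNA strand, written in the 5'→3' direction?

5'-TGATTAAGGTGTATGGCAGCCGAGTCAAGATCACAAGAGGAAAAGATCAAGGTTTGAGATACGGTTGTCGAACCCGC-3'

Replace U with T to get the coding DNA strand: GCGGGTTCGACAACCGTATCTCAAACCTTGATCTTTTCCTCTTGTGATCTTGACTCGGCTGCCATACACCTTAATCA. The template strand is its reverse complement (complement CGCCCAAGCTGTTGGCATAGAGTTTGGAACTAGAAAAGGAGAACACTAGAACTGAGCCGACGGTATGTGGAATTAGT, then reverse).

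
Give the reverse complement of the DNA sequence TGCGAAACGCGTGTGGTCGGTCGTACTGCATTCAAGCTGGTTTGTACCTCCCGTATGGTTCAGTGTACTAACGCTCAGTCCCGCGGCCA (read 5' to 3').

Reading the sequence 3'→5' and pairing each base (A↔T, G↔C) gives the reverse complement directly.

5'-TGGCCGCGGGACTGAGCGTTAGTACACTGAACCATACGGGAGGTACAAACCAGCTTGAATGCAGTACGACCGACCACACGCGTTTCGCA-3'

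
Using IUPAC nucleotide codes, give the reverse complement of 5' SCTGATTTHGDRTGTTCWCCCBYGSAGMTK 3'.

5′-MAKCTSCRVGGGWGAACAYHCDAAATCAGS-3′

Standard pairs A↔T, G↔C; ambiguity codes pair R↔Y, M↔K, W↔W, S↔S, B↔V, D↔H. Complement (SGACTAAADCHYACAAGWGGGVRCSTCKAM), then reverse for 5'→3'.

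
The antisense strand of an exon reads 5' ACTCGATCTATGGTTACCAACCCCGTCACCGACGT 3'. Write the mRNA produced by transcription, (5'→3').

The mRNA has the sequence of the coding strand (reverse complement of the template) with T→U. Reverse complement of ACTCGATCTATGGTTACCAACCCCGTCACCGACGT is ACGTCGGTGACGGGGTTGGTAACCATAGATCGAGT; then T→U.

5'-ACGUCGGUGACGGGGUUGGUAACCAUAGAUCGAGU-3'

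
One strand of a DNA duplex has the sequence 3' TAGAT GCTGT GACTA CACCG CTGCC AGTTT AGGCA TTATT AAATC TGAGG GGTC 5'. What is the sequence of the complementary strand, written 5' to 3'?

The strand is given 3'→5', so its complement runs 5'→3' in the same left-to-right order: pair each base A↔T, G↔C.

5'-ATCTACGACACTGATGTGGCGACGGTCAAATCCGTAATAATTTAGACTCCCCAG-3'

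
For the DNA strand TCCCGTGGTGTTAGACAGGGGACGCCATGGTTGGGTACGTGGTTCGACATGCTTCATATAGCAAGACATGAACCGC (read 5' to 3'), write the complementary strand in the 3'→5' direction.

Base-pairing A↔T, G↔C gives the complement. The complementary strand is antiparallel, so paired with a 5'→3' strand it runs 3'→5'.

3'-AGGGCACCACAATCTGTCCCCTGCGGTACCAACCCATGCACCAAGCTGTACGAAGTATATCGTTCTGTACTTGGCG-5'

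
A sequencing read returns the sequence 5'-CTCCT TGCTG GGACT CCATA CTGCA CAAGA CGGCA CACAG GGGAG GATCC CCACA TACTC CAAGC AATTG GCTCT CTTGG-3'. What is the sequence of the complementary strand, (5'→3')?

5'-CCAAGAGAGCCAATTGCTTGGAGTATGTGGGGATCCTCCCCTGTGTGCCGTCTTGTGCAGTATGGAGTCCCAGCAAGGAG-3'

The complement of CTCCTTGCTGGGACTCCATACTGCACAAGACGGCACACAGGGGAGGATCCCCACATACTCCAAGCAATTGGCTCTCTTGG is GAGGAACGACCCTGAGGTATGACGTGTTCTGCCGTGTGTCCCCTCCTAGGGGTGTATGAGGTTCGTTAACCGAGAGAACC (A↔T, G↔C). DNA strands are antiparallel, so the complementary strand runs 3'→5'; reversing gives the 5'→3' form.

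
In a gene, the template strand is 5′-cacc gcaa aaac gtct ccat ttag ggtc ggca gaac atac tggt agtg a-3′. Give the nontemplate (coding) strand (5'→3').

5'-TCACTACCAGTATGTTCTGCCGACCCTAAATGGAGACGTTTTTGCGGTG-3'

The coding strand is complementary and antiparallel to the template: take the complement (A↔T, G↔C) and reverse.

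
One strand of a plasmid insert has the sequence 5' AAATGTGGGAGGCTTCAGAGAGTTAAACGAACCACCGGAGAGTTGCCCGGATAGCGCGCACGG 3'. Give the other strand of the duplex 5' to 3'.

Pairing A↔T and G↔C gives TTTACACCCTCCGAAGTCTCTCAATTTGCTTGGTGGCCTCTCAACGGGCCTATCGCGCGTGCC, running 3'→5'. Reverse for the 5'→3' convention.

5'-CCGTGCGCGCTATCCGGGCAACTCTCCGGTGGTTCGTTTAACTCTCTGAAGCCTCCCACATTT-3'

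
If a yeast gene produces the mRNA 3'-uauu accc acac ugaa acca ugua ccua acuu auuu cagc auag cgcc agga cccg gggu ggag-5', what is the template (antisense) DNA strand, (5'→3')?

Written 5'→3' the mRNA is GAGGUGGGGCCCAGGACCGCGAUACGACUUUAUUCAAUCCAUGUACCAAAGUCACACCCAUUAU, so the coding DNA strand is GAGGTGGGGCCCAGGACCGCGATACGACTTTATTCAATCCATGTACCAAAGTCACACCCATTAT. The template is its reverse complement.

5'-ATAATGGGTGTGACTTTGGTACATGGATTGAATAAAGTCGTATCGCGGTCCTGGGCCCCACCTC-3'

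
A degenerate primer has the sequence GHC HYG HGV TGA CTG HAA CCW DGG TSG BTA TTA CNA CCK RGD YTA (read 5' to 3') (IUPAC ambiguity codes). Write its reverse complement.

5'-TARHCYMGGTNGTAATAVCSACCHWGGTTDCAGTCABCDCRDGDC-3'

Standard pairs A↔T, G↔C; ambiguity codes pair R↔Y, K↔M, W↔W, S↔S, B↔V, D↔H, N↔N. Complement (CDGDRCDCBACTGACDTTGGWHCCASCVATAATGNTGGMYCHRAT), then reverse for 5'→3'.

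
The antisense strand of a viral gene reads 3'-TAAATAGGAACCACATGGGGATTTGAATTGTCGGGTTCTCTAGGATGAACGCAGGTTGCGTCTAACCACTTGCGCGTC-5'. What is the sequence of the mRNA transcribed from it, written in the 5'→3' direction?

5'-AUUUAUCCUUGGUGUACCCCUAAACUUAACAGCCCAAGAGAUCCUACUUGCGUCCAACGCAGAUUGGUGAACGCGCAG-3'

Reading the template 3'→5' as shown, RNA polymerase pairs each base (A→U, T→A, G↔C) to build mRNA 5'→3' directly.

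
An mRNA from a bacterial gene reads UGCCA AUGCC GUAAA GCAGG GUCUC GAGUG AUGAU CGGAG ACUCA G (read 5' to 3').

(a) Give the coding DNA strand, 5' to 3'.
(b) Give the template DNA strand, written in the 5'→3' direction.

(a) 5'-TGCCAATGCCGTAAAGCAGGGTCTCGAGTGATGATCGGAGACTCAG-3'
(b) 5'-CTGAGTCTCCGATCATCACTCGAGACCCTGCTTTACGGCATTGGCA-3'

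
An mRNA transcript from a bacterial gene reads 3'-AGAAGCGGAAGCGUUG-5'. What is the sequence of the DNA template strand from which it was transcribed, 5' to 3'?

5'-TCTTCGCCTTCGCAAC-3'

Written 5'→3' the mRNA is GUUGCGAAGGCGAAGA, so the coding DNA strand is GTTGCGAAGGCGAAGA. The template is its reverse complement.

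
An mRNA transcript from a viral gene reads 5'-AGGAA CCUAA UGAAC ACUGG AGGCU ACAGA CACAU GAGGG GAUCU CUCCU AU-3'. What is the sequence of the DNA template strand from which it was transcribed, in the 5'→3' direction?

Replace U with T to get the coding DNA strand: AGGAACCTAATGAACACTGGAGGCTACAGACACATGAGGGGATCTCTCCTAT. The template strand is its reverse complement (complement TCCTTGGATTACTTGTGACCTCCGATGTCTGTGTACTCCCCTAGAGAGGATA, then reverse).

5'-ATAGGAGAGATCCCCTCATGTGTCTGTAGCCTCCAGTGTTCATTAGGTTCCT-3'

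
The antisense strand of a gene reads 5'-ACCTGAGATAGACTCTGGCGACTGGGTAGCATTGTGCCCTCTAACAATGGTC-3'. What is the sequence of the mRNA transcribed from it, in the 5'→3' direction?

RNA polymerase reads the template 3'→5' and synthesizes mRNA 5'→3' by base-pairing (A→U, T→A, G↔C). The complement of the template is TGGACTCTATCTGAGACCGCTGACCCATCGTAACACGGGAGATTGTTACCAG; antiparallel, so 5'→3' the coding strand is GACCATTGTTAGAGGGCACAATGCTACCCAGTCGCCAGAGTCTATCTCAGGT. Replace T with U for the mRNA.

5'-GACCAUUGUUAGAGGGCACAAUGCUACCCAGUCGCCAGAGUCUAUCUCAGGU-3'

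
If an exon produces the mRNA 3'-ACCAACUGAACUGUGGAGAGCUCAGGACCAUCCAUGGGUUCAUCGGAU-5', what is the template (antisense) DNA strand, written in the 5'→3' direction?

5′-TGGTTGACTTGACACCTCTCGAGTCCTGGTAGGTACCCAAGTAGCCTA-3′

Written 5'→3' the mRNA is UAGGCUACUUGGGUACCUACCAGGACUCGAGAGGUGUCAAGUCAACCA, so the coding DNA strand is TAGGCTACTTGGGTACCTACCAGGACTCGAGAGGTGTCAAGTCAACCA. The template is its reverse complement.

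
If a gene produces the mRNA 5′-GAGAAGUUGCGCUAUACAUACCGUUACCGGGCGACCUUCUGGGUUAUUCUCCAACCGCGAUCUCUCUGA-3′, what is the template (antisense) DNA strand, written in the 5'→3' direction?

Replace U with T to get the coding DNA strand: GAGAAGTTGCGCTATACATACCGTTACCGGGCGACCTTCTGGGTTATTCTCCAACCGCGATCTCTCTGA. The template strand is its reverse complement (complement CTCTTCAACGCGATATGTATGGCAATGGCCCGCTGGAAGACCCAATAAGAGGTTGGCGCTAGAGAGACT, then reverse).

5'-TCAGAGAGATCGCGGTTGGAGAATAACCCAGAAGGTCGCCCGGTAACGGTATGTATAGCGCAACTTCTC-3'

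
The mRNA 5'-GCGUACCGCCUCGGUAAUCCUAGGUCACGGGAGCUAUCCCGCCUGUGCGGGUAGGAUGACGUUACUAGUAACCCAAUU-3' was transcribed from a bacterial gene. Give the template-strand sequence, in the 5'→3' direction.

5′-AATTGGGTTACTAGTAACGTCATCCTACCCGCACAGGCGGGATAGCTCCCGTGACCTAGGATTACCGAGGCGGTACGC-3′

Replace U with T to get the coding DNA strand: GCGTACCGCCTCGGTAATCCTAGGTCACGGGAGCTATCCCGCCTGTGCGGGTAGGATGACGTTACTAGTAACCCAATT. The template strand is its reverse complement (complement CGCATGGCGGAGCCATTAGGATCCAGTGCCCTCGATAGGGCGGACACGCCCATCCTACTGCAATGATCATTGGGTTAA, then reverse).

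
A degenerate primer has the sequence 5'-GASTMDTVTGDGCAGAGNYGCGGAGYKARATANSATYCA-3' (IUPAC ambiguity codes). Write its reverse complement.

5'-TGRATSNTATYTMRCTCCGCRNCTCTGCHCABAHKASTC-3'

Standard pairs A↔T, G↔C; ambiguity codes pair R↔Y, M↔K, S↔S, D↔H, V↔B, N↔N. Complement (CTSAKHABACHCGTCTCNRCGCCTCRMTYTATNSTARGT), then reverse for 5'→3'.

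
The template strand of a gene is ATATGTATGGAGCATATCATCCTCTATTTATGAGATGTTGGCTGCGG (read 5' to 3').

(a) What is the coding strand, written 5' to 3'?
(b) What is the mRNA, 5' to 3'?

(a) The coding strand is the reverse complement of the template: complement TATACATACCTCGTATAGTAGGAGATAAATACTCTACAACCGACGCC, then reverse.
(b) mRNA has the coding-strand sequence with T→U.

(a) 5'-CCGCAGCCAACATCTCATAAATAGAGGATGATATGCTCCATACATAT-3'
(b) 5′-CCGCAGCCAACAUCUCAUAAAUAGAGGAUGAUAUGCUCCAUACAUAU-3′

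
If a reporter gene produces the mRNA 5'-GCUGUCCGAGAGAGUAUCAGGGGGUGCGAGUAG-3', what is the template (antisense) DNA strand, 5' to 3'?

Replace U with T to get the coding DNA strand: GCTGTCCGAGAGAGTATCAGGGGGTGCGAGTAG. The template strand is its reverse complement (complement CGACAGGCTCTCTCATAGTCCCCCACGCTCATC, then reverse).

5′-CTACTCGCACCCCCTGATACTCTCTCGGACAGC-3′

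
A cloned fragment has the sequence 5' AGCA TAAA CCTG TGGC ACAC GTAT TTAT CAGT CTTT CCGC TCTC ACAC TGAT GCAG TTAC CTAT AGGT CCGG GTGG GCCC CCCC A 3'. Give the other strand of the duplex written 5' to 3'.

5'-TGGGGGGGCCCACCCGGACCTATAGGTAACTGCATCAGTGTGAGAGCGGAAAGACTGATAAATACGTGTGCCACAGGTTTATGCT-3'

Pairing A↔T and G↔C gives TCGTATTTGGACACCGTGTGCATAAATAGTCAGAAAGGCGAGAGTGTGACTACGTCAATGGATATCCAGGCCCACCCGGGGGGGT, running 3'→5'. Reverse for the 5'→3' convention.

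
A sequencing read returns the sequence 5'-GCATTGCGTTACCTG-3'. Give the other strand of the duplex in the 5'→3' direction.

Pairing A↔T and G↔C gives CGTAACGCAATGGAC, running 3'→5'. Reverse for the 5'→3' convention.

5'-CAGGTAACGCAATGC-3'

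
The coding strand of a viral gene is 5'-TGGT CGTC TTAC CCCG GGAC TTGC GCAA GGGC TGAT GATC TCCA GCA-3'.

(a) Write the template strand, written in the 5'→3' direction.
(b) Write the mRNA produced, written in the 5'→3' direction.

(a) The template strand is the reverse complement of the coding strand: complement ACCAGCAGAATGGGGCCCTGAACGCGTTCCCGACTACTAGAGGTCGT, then reverse.
(b) mRNA matches the coding strand with T→U.

(a) 5'-TGCTGGAGATCATCAGCCCTTGCGCAAGTCCCGGGGTAAGACGACCA-3'
(b) 5'-UGGUCGUCUUACCCCGGGACUUGCGCAAGGGCUGAUGAUCUCCAGCA-3'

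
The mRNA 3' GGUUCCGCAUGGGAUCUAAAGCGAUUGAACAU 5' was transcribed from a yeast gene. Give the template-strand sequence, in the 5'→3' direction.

5'-CCAAGGCGTACCCTAGATTTCGCTAACTTGTA-3'

Written 5'→3' the mRNA is UACAAGUUAGCGAAAUCUAGGGUACGCCUUGG, so the coding DNA strand is TACAAGTTAGCGAAATCTAGGGTACGCCTTGG. The template is its reverse complement.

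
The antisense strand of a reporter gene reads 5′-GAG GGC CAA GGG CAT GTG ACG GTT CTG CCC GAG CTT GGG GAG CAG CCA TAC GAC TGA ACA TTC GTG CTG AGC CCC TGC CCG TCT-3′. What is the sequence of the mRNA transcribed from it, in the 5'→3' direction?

5'-AGACGGGCAGGGGCUCAGCACGAAUGUUCAGUCGUAUGGCUGCUCCCCAAGCUCGGGCAGAACCGUCACAUGCCCUUGGCCCUC-3'

RNA polymerase reads the template 3'→5' and synthesizes mRNA 5'→3' by base-pairing (A→U, T→A, G↔C). The complement of the template is CTCCCGGTTCCCGTACACTGCCAAGACGGGCTCGAACCCCTCGTCGGTATGCTGACTTGTAAGCACGACTCGGGGACGGGCAGA; antiparallel, so 5'→3' the coding strand is AGACGGGCAGGGGCTCAGCACGAATGTTCAGTCGTATGGCTGCTCCCCAAGCTCGGGCAGAACCGTCACATGCCCTTGGCCCTC. Replace T with U for the mRNA.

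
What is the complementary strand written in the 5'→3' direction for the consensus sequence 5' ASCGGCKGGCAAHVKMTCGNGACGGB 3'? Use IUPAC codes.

Standard pairs A↔T, G↔C; ambiguity codes pair M↔K, S↔S, B↔V, H↔D, N↔N. Complement (TSGCCGMCCGTTDBMKAGCNCTGCCV), then reverse for 5'→3'.

5'-VCCGTCNCGAKMBDTTGCCMGCCGST-3'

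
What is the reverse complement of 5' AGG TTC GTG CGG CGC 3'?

Reading the sequence 3'→5' and pairing each base (A↔T, G↔C) gives the reverse complement directly.

5′-GCGCCGCACGAACCT-3′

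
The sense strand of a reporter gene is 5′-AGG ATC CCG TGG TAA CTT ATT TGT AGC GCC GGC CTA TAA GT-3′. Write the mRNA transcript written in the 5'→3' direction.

5'-AGGAUCCCGUGGUAACUUAUUUGUAGCGCCGGCCUAUAAGU-3'

The mRNA is synthesized from the template strand, so it matches the coding strand with T replaced by U.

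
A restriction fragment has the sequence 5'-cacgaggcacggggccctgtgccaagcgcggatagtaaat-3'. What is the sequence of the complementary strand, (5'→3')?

5'-ATTTACTATCCGCGCTTGGCACAGGGCCCCGTGCCTCGTG-3'

The complement of CACGAGGCACGGGGCCCTGTGCCAAGCGCGGATAGTAAAT is GTGCTCCGTGCCCCGGGACACGGTTCGCGCCTATCATTTA (A↔T, G↔C). DNA strands are antiparallel, so the complementary strand runs 3'→5'; reversing gives the 5'→3' form.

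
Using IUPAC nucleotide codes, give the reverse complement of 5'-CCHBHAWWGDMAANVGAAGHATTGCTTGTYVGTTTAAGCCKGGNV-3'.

5′-BNCCMGGCTTAAACBRACAAGCAATDCTTCBNTTKHCWWTDVDGG-3′

Standard pairs A↔T, G↔C; ambiguity codes pair Y↔R, M↔K, W↔W, B↔V, D↔H, N↔N. Complement (GGDVDTWWCHKTTNBCTTCDTAACGAACARBCAAATTCGGMCCNB), then reverse for 5'→3'.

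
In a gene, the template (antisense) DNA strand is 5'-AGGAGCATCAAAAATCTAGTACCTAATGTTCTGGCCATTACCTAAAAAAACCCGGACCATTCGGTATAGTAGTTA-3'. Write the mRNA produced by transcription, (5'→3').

RNA polymerase reads the template 3'→5' and synthesizes mRNA 5'→3' by base-pairing (A→U, T→A, G↔C). The complement of the template is TCCTCGTAGTTTTTAGATCATGGATTACAAGACCGGTAATGGATTTTTTTGGGCCTGGTAAGCCATATCATCAAT; antiparallel, so 5'→3' the coding strand is TAACTACTATACCGAATGGTCCGGGTTTTTTTAGGTAATGGCCAGAACATTAGGTACTAGATTTTTGATGCTCCT. Replace T with U for the mRNA.

5'-UAACUACUAUACCGAAUGGUCCGGGUUUUUUUAGGUAAUGGCCAGAACAUUAGGUACUAGAUUUUUGAUGCUCCU-3'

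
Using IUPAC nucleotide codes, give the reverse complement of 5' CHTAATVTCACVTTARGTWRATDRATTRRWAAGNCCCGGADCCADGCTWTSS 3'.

Standard pairs A↔T, G↔C; ambiguity codes pair R↔Y, W↔W, S↔S, D↔H, V↔B, N↔N. Complement (GDATTABAGTGBAATYCAWYTAHYTAAYYWTTCNGGGCCTHGGTHCGAWASS), then reverse for 5'→3'.

5'-SSAWAGCHTGGHTCCGGGNCTTWYYAATYHATYWACYTAABGTGABATTADG-3'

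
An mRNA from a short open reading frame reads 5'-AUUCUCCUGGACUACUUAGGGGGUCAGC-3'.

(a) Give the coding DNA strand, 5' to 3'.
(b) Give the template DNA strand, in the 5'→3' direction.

(a) 5′-ATTCTCCTGGACTACTTAGGGGGTCAGC-3′
(b) 5'-GCTGACCCCCTAAGTAGTCCAGGAGAAT-3'

(a) The coding strand matches the mRNA with U→T.
(b) The template strand is the reverse complement of the coding strand.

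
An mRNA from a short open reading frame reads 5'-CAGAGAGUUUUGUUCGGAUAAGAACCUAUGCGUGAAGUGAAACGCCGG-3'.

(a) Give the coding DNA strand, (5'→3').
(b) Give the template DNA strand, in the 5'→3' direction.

(a) The coding strand matches the mRNA with U→T.
(b) The template strand is the reverse complement of the coding strand.

(a) 5′-CAGAGAGTTTTGTTCGGATAAGAACCTATGCGTGAAGTGAAACGCCGG-3′
(b) 5'-CCGGCGTTTCACTTCACGCATAGGTTCTTATCCGAACAAAACTCTCTG-3'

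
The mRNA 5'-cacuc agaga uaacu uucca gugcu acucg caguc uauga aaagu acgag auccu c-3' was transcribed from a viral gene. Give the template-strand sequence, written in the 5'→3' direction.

5'-GAGGATCTCGTACTTTTCATAGACTGCGAGTAGCACTGGAAAGTTATCTCTGAGTG-3'

Replace U with T to get the coding DNA strand: CACTCAGAGATAACTTTCCAGTGCTACTCGCAGTCTATGAAAAGTACGAGATCCTC. The template strand is its reverse complement (complement GTGAGTCTCTATTGAAAGGTCACGATGAGCGTCAGATACTTTTCATGCTCTAGGAG, then reverse).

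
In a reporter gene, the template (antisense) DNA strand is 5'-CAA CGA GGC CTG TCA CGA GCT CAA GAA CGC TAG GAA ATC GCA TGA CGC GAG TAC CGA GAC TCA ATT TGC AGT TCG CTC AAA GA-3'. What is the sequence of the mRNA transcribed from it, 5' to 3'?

RNA polymerase reads the template 3'→5' and synthesizes mRNA 5'→3' by base-pairing (A→U, T→A, G↔C). The complement of the template is GTTGCTCCGGACAGTGCTCGAGTTCTTGCGATCCTTTAGCGTACTGCGCTCATGGCTCTGAGTTAAACGTCAAGCGAGTTTCT; antiparallel, so 5'→3' the coding strand is TCTTTGAGCGAACTGCAAATTGAGTCTCGGTACTCGCGTCATGCGATTTCCTAGCGTTCTTGAGCTCGTGACAGGCCTCGTTG. Replace T with U for the mRNA.

5'-UCUUUGAGCGAACUGCAAAUUGAGUCUCGGUACUCGCGUCAUGCGAUUUCCUAGCGUUCUUGAGCUCGUGACAGGCCUCGUUG-3'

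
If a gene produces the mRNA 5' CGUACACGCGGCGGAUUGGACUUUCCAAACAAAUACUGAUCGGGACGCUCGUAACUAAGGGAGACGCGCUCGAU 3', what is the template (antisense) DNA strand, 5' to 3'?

Replace U with T to get the coding DNA strand: CGTACACGCGGCGGATTGGACTTTCCAAACAAATACTGATCGGGACGCTCGTAACTAAGGGAGACGCGCTCGAT. The template strand is its reverse complement (complement GCATGTGCGCCGCCTAACCTGAAAGGTTTGTTTATGACTAGCCCTGCGAGCATTGATTCCCTCTGCGCGAGCTA, then reverse).

5'-ATCGAGCGCGTCTCCCTTAGTTACGAGCGTCCCGATCAGTATTTGTTTGGAAAGTCCAATCCGCCGCGTGTACG-3'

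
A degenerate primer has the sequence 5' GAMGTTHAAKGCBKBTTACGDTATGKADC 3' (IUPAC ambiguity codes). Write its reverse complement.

5'-GHTMCATAHCGTAAVMVGCMTTDAACKTC-3'

Standard pairs A↔T, G↔C; ambiguity codes pair M↔K, B↔V, D↔H. Complement (CTKCAADTTMCGVMVAATGCHATACMTHG), then reverse for 5'→3'.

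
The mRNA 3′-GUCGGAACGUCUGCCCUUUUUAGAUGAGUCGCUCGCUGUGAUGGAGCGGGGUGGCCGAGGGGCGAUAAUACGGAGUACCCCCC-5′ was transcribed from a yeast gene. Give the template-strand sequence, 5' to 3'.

5′-CAGCCTTGCAGACGGGAAAAATCTACTCAGCGAGCGACACTACCTCGCCCCACCGGCTCCCCGCTATTATGCCTCATGGGGGG-3′

Written 5'→3' the mRNA is CCCCCCAUGAGGCAUAAUAGCGGGGAGCCGGUGGGGCGAGGUAGUGUCGCUCGCUGAGUAGAUUUUUCCCGUCUGCAAGGCUG, so the coding DNA strand is CCCCCCATGAGGCATAATAGCGGGGAGCCGGTGGGGCGAGGTAGTGTCGCTCGCTGAGTAGATTTTTCCCGTCTGCAAGGCTG. The template is its reverse complement.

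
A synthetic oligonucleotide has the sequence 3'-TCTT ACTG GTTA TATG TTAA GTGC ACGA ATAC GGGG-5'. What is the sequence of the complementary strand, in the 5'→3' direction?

5′-AGAATGACCAATATACAATTCACGTGCTTATGCCCC-3′

The strand is given 3'→5', so its complement runs 5'→3' in the same left-to-right order: pair each base A↔T, G↔C.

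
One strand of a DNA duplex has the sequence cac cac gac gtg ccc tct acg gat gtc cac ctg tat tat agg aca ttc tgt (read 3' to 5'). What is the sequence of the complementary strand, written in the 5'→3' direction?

5'-GTGGTGCTGCACGGGAGATGCCTACAGGTGGACATAATATCCTGTAAGACA-3'

The strand is given 3'→5', so its complement runs 5'→3' in the same left-to-right order: pair each base A↔T, G↔C.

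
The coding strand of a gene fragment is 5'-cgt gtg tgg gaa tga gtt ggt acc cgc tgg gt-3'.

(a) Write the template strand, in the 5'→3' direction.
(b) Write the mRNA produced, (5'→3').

(a) The template strand is the reverse complement of the coding strand: complement GCACACACCCTTACTCAACCATGGGCGACCCA, then reverse.
(b) mRNA matches the coding strand with T→U.

(a) 5'-ACCCAGCGGGTACCAACTCATTCCCACACACG-3'
(b) 5'-CGUGUGUGGGAAUGAGUUGGUACCCGCUGGGU-3'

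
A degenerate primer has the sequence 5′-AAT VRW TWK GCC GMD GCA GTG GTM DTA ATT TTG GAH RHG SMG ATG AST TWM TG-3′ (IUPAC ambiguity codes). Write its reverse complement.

5′-CAKWAASTCATCKSCDYDTCCAAAATTAHKACCACTGCHKCGGCMWAWYBATT-3′

Standard pairs A↔T, G↔C; ambiguity codes pair R↔Y, M↔K, W↔W, S↔S, D↔H, V↔B. Complement (TTABYWAWMCGGCKHCGTCACCAKHATTAAAACCTDYDCSKCTACTSAAWKAC), then reverse for 5'→3'.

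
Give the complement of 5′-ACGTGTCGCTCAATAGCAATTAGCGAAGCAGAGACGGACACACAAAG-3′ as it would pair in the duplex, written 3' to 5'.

Base-pairing A↔T, G↔C gives the complement. The complementary strand is antiparallel, so paired with a 5'→3' strand it runs 3'→5'.

3'-TGCACAGCGAGTTATCGTTAATCGCTTCGTCTCTGCCTGTGTGTTTC-5'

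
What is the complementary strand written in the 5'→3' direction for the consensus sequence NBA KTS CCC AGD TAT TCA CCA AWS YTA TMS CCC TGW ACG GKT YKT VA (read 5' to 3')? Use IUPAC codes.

Standard pairs A↔T, G↔C; ambiguity codes pair Y↔R, M↔K, W↔W, S↔S, B↔V, D↔H, N↔N. Complement (NVTMASGGGTCHATAAGTGGTTWSRATAKSGGGACWTGCCMARMABT), then reverse for 5'→3'.

5'-TBAMRAMCCGTWCAGGGSKATARSWTTGGTGAATAHCTGGGSAMTVN-3'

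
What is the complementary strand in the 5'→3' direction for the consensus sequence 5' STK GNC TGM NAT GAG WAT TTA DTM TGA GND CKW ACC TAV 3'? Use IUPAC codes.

Standard pairs A↔T, G↔C; ambiguity codes pair M↔K, W↔W, S↔S, D↔H, V↔B, N↔N. Complement (SAMCNGACKNTACTCWTAAATHAKACTCNHGMWTGGATB), then reverse for 5'→3'.

5'-BTAGGTWMGHNCTCAKAHTAAATWCTCATNKCAGNCMAS-3'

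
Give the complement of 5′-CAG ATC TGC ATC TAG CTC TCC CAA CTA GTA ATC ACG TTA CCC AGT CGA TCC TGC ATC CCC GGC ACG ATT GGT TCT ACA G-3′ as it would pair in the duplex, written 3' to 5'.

3′-GTCTAGACGTAGATCGAGAGGGTTGATCATTAGTGCAATGGGTCAGCTAGGACGTAGGGGCCGTGCTAACCAAGATGTC-5′

Base-pairing A↔T, G↔C gives the complement. The complementary strand is antiparallel, so paired with a 5'→3' strand it runs 3'→5'.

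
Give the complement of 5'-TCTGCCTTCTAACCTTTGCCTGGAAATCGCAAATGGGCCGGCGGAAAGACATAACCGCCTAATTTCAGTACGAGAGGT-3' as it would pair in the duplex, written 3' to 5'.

Base-pairing A↔T, G↔C gives the complement. The complementary strand is antiparallel, so paired with a 5'→3' strand it runs 3'→5'.

3'-AGACGGAAGATTGGAAACGGACCTTTAGCGTTTACCCGGCCGCCTTTCTGTATTGGCGGATTAAAGTCATGCTCTCCA-5'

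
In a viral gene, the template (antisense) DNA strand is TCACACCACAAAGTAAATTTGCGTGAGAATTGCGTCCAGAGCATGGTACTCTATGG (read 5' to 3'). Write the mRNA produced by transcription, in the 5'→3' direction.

The mRNA has the sequence of the coding strand (reverse complement of the template) with T→U. Reverse complement of TCACACCACAAAGTAAATTTGCGTGAGAATTGCGTCCAGAGCATGGTACTCTATGG is CCATAGAGTACCATGCTCTGGACGCAATTCTCACGCAAATTTACTTTGTGGTGTGA; then T→U.

5'-CCAUAGAGUACCAUGCUCUGGACGCAAUUCUCACGCAAAUUUACUUUGUGGUGUGA-3'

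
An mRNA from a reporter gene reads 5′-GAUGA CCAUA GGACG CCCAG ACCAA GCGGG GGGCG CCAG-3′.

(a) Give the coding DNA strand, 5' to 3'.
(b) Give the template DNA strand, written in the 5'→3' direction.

(a) The coding strand matches the mRNA with U→T.
(b) The template strand is the reverse complement of the coding strand.

(a) 5′-GATGACCATAGGACGCCCAGACCAAGCGGGGGGCGCCAG-3′
(b) 5'-CTGGCGCCCCCCGCTTGGTCTGGGCGTCCTATGGTCATC-3'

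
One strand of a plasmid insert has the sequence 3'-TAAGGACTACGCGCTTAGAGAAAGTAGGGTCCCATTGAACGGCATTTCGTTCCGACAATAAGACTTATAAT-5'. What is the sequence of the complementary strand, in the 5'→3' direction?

The strand is given 3'→5', so its complement runs 5'→3' in the same left-to-right order: pair each base A↔T, G↔C.

5'-ATTCCTGATGCGCGAATCTCTTTCATCCCAGGGTAACTTGCCGTAAAGCAAGGCTGTTATTCTGAATATTA-3'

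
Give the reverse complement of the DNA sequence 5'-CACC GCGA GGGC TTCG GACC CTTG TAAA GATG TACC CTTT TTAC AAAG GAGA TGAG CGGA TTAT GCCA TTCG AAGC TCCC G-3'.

5'-CGGGAGCTTCGAATGGCATAATCCGCTCATCTCCTTTGTAAAAAGGGTACATCTTTACAAGGGTCCGAAGCCCTCGCGGTG-3'

Reading the sequence 3'→5' and pairing each base (A↔T, G↔C) gives the reverse complement directly.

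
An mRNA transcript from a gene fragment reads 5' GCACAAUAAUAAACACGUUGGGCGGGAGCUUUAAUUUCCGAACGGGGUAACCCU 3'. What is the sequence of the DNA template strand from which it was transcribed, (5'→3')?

5'-AGGGTTACCCCGTTCGGAAATTAAAGCTCCCGCCCAACGTGTTTATTATTGTGC-3'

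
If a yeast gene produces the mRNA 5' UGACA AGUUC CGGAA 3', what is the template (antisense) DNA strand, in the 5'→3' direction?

5'-TTCCGGAACTTGTCA-3'

Replace U with T to get the coding DNA strand: TGACAAGTTCCGGAA. The template strand is its reverse complement (complement ACTGTTCAAGGCCTT, then reverse).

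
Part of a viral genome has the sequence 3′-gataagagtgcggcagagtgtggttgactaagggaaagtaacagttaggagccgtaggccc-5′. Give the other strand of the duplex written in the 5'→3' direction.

5'-CTATTCTCACGCCGTCTCACACCAACTGATTCCCTTTCATTGTCAATCCTCGGCATCCGGG-3'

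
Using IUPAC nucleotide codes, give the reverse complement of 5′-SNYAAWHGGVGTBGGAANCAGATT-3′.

Standard pairs A↔T, G↔C; ambiguity codes pair Y↔R, W↔W, S↔S, B↔V, H↔D, N↔N. Complement (SNRTTWDCCBCAVCCTTNGTCTAA), then reverse for 5'→3'.

5′-AATCTGNTTCCVACBCCDWTTRNS-3′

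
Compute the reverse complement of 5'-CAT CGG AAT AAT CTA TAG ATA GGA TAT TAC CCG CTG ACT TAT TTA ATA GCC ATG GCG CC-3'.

5′-GGCGCCATGGCTATTAAATAAGTCAGCGGGTAATATCCTATCTATAGATTATTCCGATG-3′

Reading the sequence 3'→5' and pairing each base (A↔T, G↔C) gives the reverse complement directly.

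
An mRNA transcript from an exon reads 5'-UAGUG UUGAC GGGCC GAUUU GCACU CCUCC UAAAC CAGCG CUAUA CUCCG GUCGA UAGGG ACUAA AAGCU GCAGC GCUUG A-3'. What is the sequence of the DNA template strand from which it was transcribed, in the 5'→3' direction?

Replace U with T to get the coding DNA strand: TAGTGTTGACGGGCCGATTTGCACTCCTCCTAAACCAGCGCTATACTCCGGTCGATAGGGACTAAAAGCTGCAGCGCTTGA. The template strand is its reverse complement (complement ATCACAACTGCCCGGCTAAACGTGAGGAGGATTTGGTCGCGATATGAGGCCAGCTATCCCTGATTTTCGACGTCGCGAACT, then reverse).

5'-TCAAGCGCTGCAGCTTTTAGTCCCTATCGACCGGAGTATAGCGCTGGTTTAGGAGGAGTGCAAATCGGCCCGTCAACACTA-3'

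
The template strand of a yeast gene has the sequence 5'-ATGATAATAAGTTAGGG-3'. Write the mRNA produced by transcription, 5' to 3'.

5'-CCCUAACUUAUUAUCAU-3'

The mRNA has the sequence of the coding strand (reverse complement of the template) with T→U. Reverse complement of ATGATAATAAGTTAGGG is CCCTAACTTATTATCAT; then T→U.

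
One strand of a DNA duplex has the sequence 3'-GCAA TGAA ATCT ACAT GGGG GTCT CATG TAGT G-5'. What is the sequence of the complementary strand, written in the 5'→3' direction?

The strand is given 3'→5', so its complement runs 5'→3' in the same left-to-right order: pair each base A↔T, G↔C.

5'-CGTTACTTTAGATGTACCCCCAGAGTACATCAC-3'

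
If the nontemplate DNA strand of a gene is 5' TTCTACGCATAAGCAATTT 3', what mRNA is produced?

5'-UUCUACGCAUAAGCAAUUU-3'

mRNA has the coding-strand sequence with U in place of T.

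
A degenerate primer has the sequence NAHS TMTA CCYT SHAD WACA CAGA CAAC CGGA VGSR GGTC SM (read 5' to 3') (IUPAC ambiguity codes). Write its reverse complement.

Standard pairs A↔T, G↔C; ambiguity codes pair R↔Y, M↔K, W↔W, S↔S, D↔H, V↔B, N↔N. Complement (NTDSAKATGGRASDTHWTGTGTCTGTTGGCCTBCSYCCAGSK), then reverse for 5'→3'.

5'-KSGACCYSCBTCCGGTTGTCTGTGTWHTDSARGGTAKASDTN-3'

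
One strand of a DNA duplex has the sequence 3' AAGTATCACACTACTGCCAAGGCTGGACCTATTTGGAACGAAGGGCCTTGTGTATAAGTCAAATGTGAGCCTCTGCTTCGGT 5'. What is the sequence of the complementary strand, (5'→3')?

5'-TTCATAGTGTGATGACGGTTCCGACCTGGATAAACCTTGCTTCCCGGAACACATATTCAGTTTACACTCGGAGACGAAGCCA-3'

The strand is given 3'→5', so its complement runs 5'→3' in the same left-to-right order: pair each base A↔T, G↔C.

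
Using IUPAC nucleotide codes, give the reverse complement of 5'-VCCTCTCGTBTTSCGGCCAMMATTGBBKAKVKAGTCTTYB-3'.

Standard pairs A↔T, G↔C; ambiguity codes pair Y↔R, M↔K, S↔S, B↔V. Complement (BGGAGAGCAVAASGCCGGTKKTAACVVMTMBMTCAGAARV), then reverse for 5'→3'.

5'-VRAAGACTMBMTMVVCAATKKTGGCCGSAAVACGAGAGGB-3'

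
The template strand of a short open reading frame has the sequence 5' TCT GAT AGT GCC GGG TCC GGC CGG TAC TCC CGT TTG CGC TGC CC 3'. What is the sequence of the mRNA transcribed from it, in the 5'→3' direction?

The mRNA has the sequence of the coding strand (reverse complement of the template) with T→U. Reverse complement of TCTGATAGTGCCGGGTCCGGCCGGTACTCCCGTTTGCGCTGCCC is GGGCAGCGCAAACGGGAGTACCGGCCGGACCCGGCACTATCAGA; then T→U.

5'-GGGCAGCGCAAACGGGAGUACCGGCCGGACCCGGCACUAUCAGA-3'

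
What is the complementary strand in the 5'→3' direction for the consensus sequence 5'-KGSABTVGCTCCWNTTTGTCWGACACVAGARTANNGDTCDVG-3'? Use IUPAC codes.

Standard pairs A↔T, G↔C; ambiguity codes pair R↔Y, K↔M, W↔W, S↔S, B↔V, D↔H, N↔N. Complement (MCSTVABCGAGGWNAAACAGWCTGTGBTCTYATNNCHAGHBC), then reverse for 5'→3'.

5'-CBHGAHCNNTAYTCTBGTGTCWGACAAANWGGAGCBAVTSCM-3'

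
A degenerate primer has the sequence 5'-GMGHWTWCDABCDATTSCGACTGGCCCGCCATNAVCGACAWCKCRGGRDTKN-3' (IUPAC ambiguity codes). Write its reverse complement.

Standard pairs A↔T, G↔C; ambiguity codes pair R↔Y, M↔K, W↔W, S↔S, B↔V, D↔H, N↔N. Complement (CKCDWAWGHTVGHTAASGCTGACCGGGCGGTANTBGCTGTWGMGYCCYHAMN), then reverse for 5'→3'.

5′-NMAHYCCYGMGWTGTCGBTNATGGCGGGCCAGTCGSAATHGVTHGWAWDCKC-3′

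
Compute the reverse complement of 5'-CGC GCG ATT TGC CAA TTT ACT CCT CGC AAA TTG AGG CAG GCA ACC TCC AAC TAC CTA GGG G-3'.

Complement each base (A↔T, G↔C): GCGCGCTAAACGGTTAAATGAGGAGCGTTTAACTCCGTCCGTTGGAGGTTGATGGATCCCC. Then reverse.

5'-CCCCTAGGTAGTTGGAGGTTGCCTGCCTCAATTTGCGAGGAGTAAATTGGCAAATCGCGCG-3'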